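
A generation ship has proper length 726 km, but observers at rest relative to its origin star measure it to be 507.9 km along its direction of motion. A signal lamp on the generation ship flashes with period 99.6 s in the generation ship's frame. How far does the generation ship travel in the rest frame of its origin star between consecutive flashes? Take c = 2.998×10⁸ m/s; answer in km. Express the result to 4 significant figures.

3.050×10^7 km

Length contraction gives γ = L₀/L = 726/507.9 = 1.42942.
β = √(1 − 1/γ²) = 0.71455. Lab-frame period = γτ = 1.42942×99.6 s = 142.37 s. Distance = βc × γτ = 0.71455 × 2.998×10⁸ m/s × 142.37 s = 3.0499×10^10 m = 3.050×10^7 km.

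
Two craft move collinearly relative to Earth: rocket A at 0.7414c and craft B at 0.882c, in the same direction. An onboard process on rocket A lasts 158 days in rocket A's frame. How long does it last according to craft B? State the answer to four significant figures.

172.9 days

Speed of rocket A in craft B's frame: u = (v_A − v_B)/(1 − v_A v_B/c²) = (0.7414 − 0.882)/(1 − 0.7414×0.882) = −0.1406/0.3460852 = −0.40626; |u| = 0.40626c.
At |u| = 0.40626c, γ = (1 − 0.165047)^(−1/2) = 1.0944.
Rocket A's interval is proper; time dilation gives Δt_B = γΔτ = 1.0944 × 158 days = 172.9 days.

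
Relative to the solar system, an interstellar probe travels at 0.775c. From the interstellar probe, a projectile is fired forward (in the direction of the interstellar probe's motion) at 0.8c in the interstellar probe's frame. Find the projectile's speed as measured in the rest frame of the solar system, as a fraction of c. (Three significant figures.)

Relativistic velocity addition: u = (u' + v)/(1 + u'v/c²), with u' = 0.8c and v = 0.775c.
Numerator: 0.8 + 0.775 = 1.575. Denominator: 1 + (0.8)(0.775) = 1.62.
u = 1.575/1.62 = 0.97222, so the speed is 0.972c.

0.972c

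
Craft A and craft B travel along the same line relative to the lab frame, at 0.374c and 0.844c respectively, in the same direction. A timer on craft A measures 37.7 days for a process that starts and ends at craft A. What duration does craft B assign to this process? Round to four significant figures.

Speed of craft A in craft B's frame: u = (v_A − v_B)/(1 − v_A v_B/c²) = (0.374 − 0.844)/(1 − 0.374×0.844) = −0.47/0.684344 = −0.68679; |u| = 0.68679c.
At |u| = 0.68679c, γ = (1 − 0.471681)^(−1/2) = 1.3758.
The clock on craft A records proper time, so craft B measures Δt = γΔτ = 1.3758 × 37.7 = 51.87 days.

51.87 days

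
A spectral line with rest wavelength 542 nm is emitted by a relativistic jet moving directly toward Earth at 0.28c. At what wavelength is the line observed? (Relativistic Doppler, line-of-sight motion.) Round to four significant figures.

Relativistic Doppler for wavelength: λ_obs = λ_src · √((1−β)/(1+β)).
With β = 0.28: factor = √(0.72/1.28) = 0.75.
λ_obs = 542 × 0.75 = 406.5 nm.

406.5 nm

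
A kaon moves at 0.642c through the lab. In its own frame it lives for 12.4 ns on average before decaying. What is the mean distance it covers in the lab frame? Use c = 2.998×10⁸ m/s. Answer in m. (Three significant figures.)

3.11 m

β² = 0.412164, so γ = 1/√0.587836 = 1.3043.
Lab-frame lifetime: Δt = γτ = 1.3043 × 12.4 ns = 16.173 ns.
Distance: d = vΔt = 0.642 × 2.998×10⁸ m/s × 1.6173×10^-8 s = 3.11 m.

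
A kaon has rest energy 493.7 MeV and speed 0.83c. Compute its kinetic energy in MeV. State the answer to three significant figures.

391 MeV

With β = 0.83, γ = 1/√(1 − 0.83²) = 1/√0.3111 = 1.79287.
Kinetic energy: K = (γ − 1)mc² = (1.79287 − 1) × 493.7 MeV = 0.79287 × 493.7 = 391 MeV.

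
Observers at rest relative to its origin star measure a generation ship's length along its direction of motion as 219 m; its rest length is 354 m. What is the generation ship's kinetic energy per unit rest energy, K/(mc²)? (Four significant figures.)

Length contraction gives γ = L₀/L = 354/219 = 1.61644.
Since K = (γ−1)mc², K/(mc²) = 1.61644 − 1 = 0.6164.

0.6164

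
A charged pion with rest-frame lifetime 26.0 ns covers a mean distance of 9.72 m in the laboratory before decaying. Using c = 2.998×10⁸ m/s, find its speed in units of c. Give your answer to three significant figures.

Let x = d/(cτ) = 9.720 m / (2.998×10⁸ m/s × 2.600×10^-8 s) = 1.247. Since d = βγcτ, x = βγ = β/√(1−β²).
Solving: β² = x²/(1+x²) = 1.55501/2.55501 = 0.608612, so β = 0.780.

0.780c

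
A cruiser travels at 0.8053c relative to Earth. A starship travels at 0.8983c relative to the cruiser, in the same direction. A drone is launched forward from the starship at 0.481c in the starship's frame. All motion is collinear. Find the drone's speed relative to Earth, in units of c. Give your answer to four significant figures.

First combine the drone and starship (S''→S'): u₁ = (0.481 + 0.8983)/(1 + 0.481×0.8983) = 1.3793/1.4320823 = 0.96314.
Then combine with the cruiser (S'→S): u = (0.96314 + 0.8053)/(1 + 0.96314×0.8053) = 1.76844/1.775616642 = 0.99596.

0.9960c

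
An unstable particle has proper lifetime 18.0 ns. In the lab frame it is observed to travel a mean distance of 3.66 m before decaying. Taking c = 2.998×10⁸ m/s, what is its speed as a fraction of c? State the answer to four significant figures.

Lab distance = (lab lifetime)·v = γτ·βc, so βγ = d/(cτ) = 3.660/(2.998×10⁸ × 1.800×10^-8) = 0.67823.
With βγ = 0.67823: γ² = 1 + (βγ)² = 1.459996, and β = (βγ)/γ = 0.67823/1.2083 = 0.5613.

0.5613c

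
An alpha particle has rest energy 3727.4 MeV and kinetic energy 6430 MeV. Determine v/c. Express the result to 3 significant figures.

0.930

K = (γ−1)mc², so γ = 1 + 6430/3727.4 = 2.7251.
Then v/c = √(1 − γ⁻²) = √(1 − 0.134659) = √0.865341 = 0.930.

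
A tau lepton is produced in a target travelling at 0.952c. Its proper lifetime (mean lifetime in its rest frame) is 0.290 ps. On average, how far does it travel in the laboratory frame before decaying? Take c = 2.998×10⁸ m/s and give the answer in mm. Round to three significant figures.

γ = 1/√(1 − β²) = 1/√(1 − 0.906304) = 1/√0.093696 = 1/0.306098 = 3.2669.
Lab-frame lifetime: Δt = γτ = 3.2669 × 0.290 ps = 0.9474 ps.
Distance: d = vΔt = 0.952 × 2.998×10⁸ m/s × 9.4740×10^-13 s = 2.70×10^-4 m = 0.270 mm.

0.270 mm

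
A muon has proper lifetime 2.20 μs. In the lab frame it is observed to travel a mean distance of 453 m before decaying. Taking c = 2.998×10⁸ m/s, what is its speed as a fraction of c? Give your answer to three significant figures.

0.566c

Lab distance = (lab lifetime)·v = γτ·βc, so βγ = d/(cτ) = 453.0/(2.998×10⁸ × 2.200×10^-6) = 0.68682.
With βγ = 0.68682: γ² = 1 + (βγ)² = 1.471722, and β = (βγ)/γ = 0.68682/1.21315 = 0.566.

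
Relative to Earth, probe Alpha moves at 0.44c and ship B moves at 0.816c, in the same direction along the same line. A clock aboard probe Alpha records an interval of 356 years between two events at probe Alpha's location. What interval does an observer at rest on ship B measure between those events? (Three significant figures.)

Speed of probe Alpha in ship B's frame: u = (v_A − v_B)/(1 − v_A v_B/c²) = (0.44 − 0.816)/(1 − 0.44×0.816) = −0.376/0.64096 = −0.58662; |u| = 0.58662c.
At |u| = 0.58662c, γ = (1 − 0.344123)^(−1/2) = 1.2348.
Probe Alpha's interval is proper; time dilation gives Δt_B = γΔτ = 1.2348 × 356 years = 440 years.

440 years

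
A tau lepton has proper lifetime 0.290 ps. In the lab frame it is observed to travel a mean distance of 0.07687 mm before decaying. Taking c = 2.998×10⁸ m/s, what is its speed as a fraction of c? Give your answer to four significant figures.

d = βγcτ ⇒ βγ = d/(cτ) = 7.687×10^-5 m / (8.6942×10^-5 m) = 0.88415.
β = (βγ)/√(1+(βγ)²) = 0.88415/√1.781721 = 0.6624.

0.6624c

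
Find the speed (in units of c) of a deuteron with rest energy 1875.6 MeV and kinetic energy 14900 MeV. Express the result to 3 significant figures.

K = (γ−1)mc², so γ = 1 + 14900/1875.6 = 8.9441.
Then v/c = √(1 − γ⁻²) = √(1 − 0.0125005) = √0.9874995 = 0.994.

0.994c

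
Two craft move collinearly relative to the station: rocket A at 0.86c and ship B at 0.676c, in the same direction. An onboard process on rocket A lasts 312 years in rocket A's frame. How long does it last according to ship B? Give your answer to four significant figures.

347.3 years

Transform rocket A's velocity into ship B's frame: (0.86 − 0.676)/(1 − 0.86·0.676) = 0.184/0.41864, so the relative speed is 0.43952c.
γ for this relative speed: γ = 1/√(1 − 0.193178) = 1.1133.
Rocket A's interval is proper; time dilation gives Δt_B = γΔτ = 1.1133 × 312 years = 347.3 years.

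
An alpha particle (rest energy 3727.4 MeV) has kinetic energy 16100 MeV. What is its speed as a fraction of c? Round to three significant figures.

K = (γ−1)mc², so γ = 1 + 16100/3727.4 = 5.3194.
Then v/c = √(1 − γ⁻²) = √(1 − 0.0353407) = √0.9646593 = 0.982.

0.982c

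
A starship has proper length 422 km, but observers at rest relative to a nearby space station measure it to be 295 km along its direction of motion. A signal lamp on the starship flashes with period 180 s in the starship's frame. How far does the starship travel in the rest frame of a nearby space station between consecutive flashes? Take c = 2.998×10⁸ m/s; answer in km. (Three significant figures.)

From L = L₀/γ: γ = 422/295 = 1.43051.
β = √(1 − 1/γ²) = 0.71507. Lab-frame period = γτ = 1.43051×180 s = 257.49 s. Distance = βc × γτ = 0.71507 × 2.998×10⁸ m/s × 257.49 s = 5.5200×10^10 m = 5.52×10^7 km.

5.52×10^7 km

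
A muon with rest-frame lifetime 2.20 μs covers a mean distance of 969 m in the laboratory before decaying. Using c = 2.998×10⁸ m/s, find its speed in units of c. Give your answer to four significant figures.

Let x = d/(cτ) = 969.0 m / (2.998×10⁸ m/s × 2.200×10^-6 s) = 1.4692. Since d = βγcτ, x = βγ = β/√(1−β²).
Solving: β² = x²/(1+x²) = 2.15855/3.15855 = 0.683399, so β = 0.8267.

0.8267c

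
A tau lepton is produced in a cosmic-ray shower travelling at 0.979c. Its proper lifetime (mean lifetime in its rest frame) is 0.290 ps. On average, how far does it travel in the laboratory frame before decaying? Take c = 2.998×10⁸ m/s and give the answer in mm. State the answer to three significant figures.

0.418 mm

Lorentz factor: γ = (1 − 0.958441)^(−1/2) = 4.9053.
Lab-frame lifetime: Δt = γτ = 4.9053 × 0.290 ps = 1.4225 ps.
Distance: d = vΔt = 0.979 × 2.998×10⁸ m/s × 1.4225×10^-12 s = 4.18×10^-4 m = 0.418 mm.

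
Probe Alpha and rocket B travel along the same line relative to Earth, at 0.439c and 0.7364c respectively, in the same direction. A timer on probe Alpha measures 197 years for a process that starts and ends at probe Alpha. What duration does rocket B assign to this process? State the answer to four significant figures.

219.3 years

Speed of probe Alpha in rocket B's frame: u = (v_A − v_B)/(1 − v_A v_B/c²) = (0.439 − 0.7364)/(1 − 0.439×0.7364) = −0.2974/0.6767204 = −0.43947; |u| = 0.43947c.
At |u| = 0.43947c, γ = (1 − 0.193134)^(−1/2) = 1.1133.
Probe Alpha's interval is proper; time dilation gives Δt_B = γΔτ = 1.1133 × 197 years = 219.3 years.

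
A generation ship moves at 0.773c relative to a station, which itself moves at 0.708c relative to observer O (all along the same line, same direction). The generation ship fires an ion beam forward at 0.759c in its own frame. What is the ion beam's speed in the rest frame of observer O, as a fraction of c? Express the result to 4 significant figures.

0.9940c

Compose velocities in two stages. Stage 1 (into S'): u₁ = (0.759+0.773)/(1+0.759×0.773) = 0.96552.
Stage 2 (into S): u = (0.96552+0.708)/(1+0.96552×0.708) = 0.99402, so the speed is 0.9940c.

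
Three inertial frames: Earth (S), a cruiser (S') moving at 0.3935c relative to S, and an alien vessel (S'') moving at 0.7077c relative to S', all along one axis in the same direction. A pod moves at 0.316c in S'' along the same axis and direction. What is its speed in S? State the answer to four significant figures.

0.9254c

Compose velocities in two stages. Stage 1 (into S'): u₁ = (0.316+0.7077)/(1+0.316×0.7077) = 0.83661.
Stage 2 (into S): u = (0.83661+0.3935)/(1+0.83661×0.3935) = 0.92545, so the speed is 0.9254c.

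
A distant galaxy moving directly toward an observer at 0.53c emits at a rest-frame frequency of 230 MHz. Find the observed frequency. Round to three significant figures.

Relativistic Doppler (source moving toward): f_obs = f_src · √((1+β)/(1−β)).
With β = 0.53: factor = √(1.53/0.47) = 1.8043.
f_obs = 230 × 1.8043 = 415 MHz.

415 MHz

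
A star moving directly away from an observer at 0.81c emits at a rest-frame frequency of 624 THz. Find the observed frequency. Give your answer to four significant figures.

Relativistic Doppler (source moving away): f_obs = f_src · √((1−β)/(1+β)).
With β = 0.81: factor = √(0.19/1.81) = 0.32399.
f_obs = 624 × 0.32399 = 202.2 THz.

202.2 THz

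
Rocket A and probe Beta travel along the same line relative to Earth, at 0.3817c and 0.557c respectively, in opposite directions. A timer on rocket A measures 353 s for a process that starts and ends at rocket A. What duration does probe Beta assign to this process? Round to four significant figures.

557.6 s

The velocity of rocket A relative to probe Beta is (0.3817 + 0.557)c / (1 + 0.3817×0.557) = 0.77412c; relative speed 0.77412c.
γ for this relative speed: γ = 1/√(1 − 0.599262) = 1.5797.
The clock on rocket A records proper time, so probe Beta measures Δt = γΔτ = 1.5797 × 353 = 557.6 s.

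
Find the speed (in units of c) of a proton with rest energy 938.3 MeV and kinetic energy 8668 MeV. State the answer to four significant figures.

γ = 1 + K/(mc²) = 1 + 8668/938.3 = 10.238.
β = √(1 − 1/γ²) = √(1 − 0.00954047) = √0.99045953 = 0.9952.

0.9952c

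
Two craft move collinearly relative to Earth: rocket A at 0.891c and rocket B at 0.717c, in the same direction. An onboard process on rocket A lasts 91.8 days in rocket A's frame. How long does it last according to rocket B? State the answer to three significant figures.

105 days

Speed of rocket A in rocket B's frame: u = (v_A − v_B)/(1 − v_A v_B/c²) = (0.891 − 0.717)/(1 − 0.891×0.717) = 0.174/0.361153 = 0.48179; |u| = 0.48179c.
At |u| = 0.48179c, γ = (1 − 0.232122)^(−1/2) = 1.1412.
Rocket A's interval is proper; time dilation gives Δt_B = γΔτ = 1.1412 × 91.8 days = 105 days.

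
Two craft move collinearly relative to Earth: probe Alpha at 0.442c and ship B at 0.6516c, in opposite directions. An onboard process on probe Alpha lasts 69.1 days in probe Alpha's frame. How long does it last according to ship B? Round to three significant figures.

131 days

Speed of probe Alpha in ship B's frame: u = (v_A + v_B)/(1 + v_A v_B/c²) = (0.442 + 0.6516)/(1 + 0.442×0.6516) = 1.0936/1.2880072 = 0.84906; |u| = 0.84906c.
At |u| = 0.84906c, γ = (1 − 0.720903)^(−1/2) = 1.8929.
Probe Alpha's interval is proper; time dilation gives Δt_B = γΔτ = 1.8929 × 69.1 days = 131 days.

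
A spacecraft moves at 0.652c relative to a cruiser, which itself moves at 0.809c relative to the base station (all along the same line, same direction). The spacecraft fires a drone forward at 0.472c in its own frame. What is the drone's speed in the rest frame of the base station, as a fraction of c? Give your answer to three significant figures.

0.984c

Compose velocities in two stages. Stage 1 (into S'): u₁ = (0.472+0.652)/(1+0.472×0.652) = 0.8595.
Stage 2 (into S): u = (0.8595+0.809)/(1+0.8595×0.809) = 0.98417, so the speed is 0.984c.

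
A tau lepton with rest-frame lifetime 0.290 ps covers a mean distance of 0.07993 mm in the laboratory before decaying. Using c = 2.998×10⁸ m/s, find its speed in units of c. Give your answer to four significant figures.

0.6768c

Let x = d/(cτ) = 7.993×10^-5 m / (2.998×10⁸ m/s × 2.900×10^-13 s) = 0.91935. Since d = βγcτ, x = βγ = β/√(1−β²).
Solving: β² = x²/(1+x²) = 0.845204/1.845204 = 0.458055, so β = 0.6768.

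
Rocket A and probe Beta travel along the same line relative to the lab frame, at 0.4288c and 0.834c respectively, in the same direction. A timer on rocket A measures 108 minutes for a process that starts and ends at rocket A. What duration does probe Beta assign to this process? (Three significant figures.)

The velocity of rocket A relative to probe Beta is (0.4288 − 0.834)c / (1 − 0.4288×0.834) = −0.63078c; relative speed 0.63078c.
At |u| = 0.63078c, γ = (1 − 0.397883)^(−1/2) = 1.2887.
Rocket A's interval is proper; time dilation gives Δt_B = γΔτ = 1.2887 × 108 minutes = 139 minutes.

139 minutes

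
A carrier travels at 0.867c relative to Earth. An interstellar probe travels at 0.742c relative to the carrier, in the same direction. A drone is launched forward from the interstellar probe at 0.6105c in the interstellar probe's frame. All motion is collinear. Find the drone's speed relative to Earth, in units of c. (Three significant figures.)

0.995c

First combine the drone and interstellar probe (S''→S'): u₁ = (0.6105 + 0.742)/(1 + 0.6105×0.742) = 1.3525/1.452991 = 0.93084.
Then combine with the carrier (S'→S): u = (0.93084 + 0.867)/(1 + 0.93084×0.867) = 1.79784/1.80703828 = 0.99491.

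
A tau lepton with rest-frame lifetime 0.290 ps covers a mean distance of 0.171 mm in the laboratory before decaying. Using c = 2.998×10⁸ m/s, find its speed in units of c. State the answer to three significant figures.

Let x = d/(cτ) = 1.710×10^-4 m / (2.998×10⁸ m/s × 2.900×10^-13 s) = 1.9668. Since d = βγcτ, x = βγ = β/√(1−β²).
Solving: β² = x²/(1+x²) = 3.8683/4.8683 = 0.794589, so β = 0.891.

0.891c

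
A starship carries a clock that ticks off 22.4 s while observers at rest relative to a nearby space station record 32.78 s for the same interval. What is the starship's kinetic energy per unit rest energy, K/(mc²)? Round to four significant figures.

0.4634

From Δt = γΔτ: γ = 32.78/22.4 = 1.46339.
Since K = (γ−1)mc², K/(mc²) = 1.46339 − 1 = 0.4634.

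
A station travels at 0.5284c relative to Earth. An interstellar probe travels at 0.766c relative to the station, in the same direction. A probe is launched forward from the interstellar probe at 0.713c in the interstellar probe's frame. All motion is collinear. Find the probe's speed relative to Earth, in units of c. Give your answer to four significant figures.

Compose velocities in two stages. Stage 1 (into S'): u₁ = (0.713+0.766)/(1+0.713×0.766) = 0.95656.
Stage 2 (into S): u = (0.95656+0.5284)/(1+0.95656×0.5284) = 0.98639, so the speed is 0.9864c.

0.9864c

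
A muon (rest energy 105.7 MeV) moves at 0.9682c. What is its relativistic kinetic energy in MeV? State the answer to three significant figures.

317 MeV

With β = 0.9682, γ = 1/√(1 − 0.9682²) = 1/√0.06258876 = 3.9972.
Kinetic energy: K = (γ − 1)mc² = (3.9972 − 1) × 105.7 MeV = 2.9972 × 105.7 = 317 MeV.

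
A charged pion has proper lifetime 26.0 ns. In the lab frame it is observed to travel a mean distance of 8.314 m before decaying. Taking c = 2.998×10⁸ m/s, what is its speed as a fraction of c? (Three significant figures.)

0.730c

Let x = d/(cτ) = 8.314 m / (2.998×10⁸ m/s × 2.600×10^-8 s) = 1.0666. Since d = βγcτ, x = βγ = β/√(1−β²).
Solving: β² = x²/(1+x²) = 1.13764/2.13764 = 0.532194, so β = 0.730.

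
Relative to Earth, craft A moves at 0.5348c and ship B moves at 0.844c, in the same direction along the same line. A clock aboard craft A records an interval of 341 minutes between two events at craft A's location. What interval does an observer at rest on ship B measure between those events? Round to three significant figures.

413 minutes

Transform craft A's velocity into ship B's frame: (0.5348 − 0.844)/(1 − 0.5348·0.844) = −0.3092/0.5486288, so the relative speed is 0.56359c.
At |u| = 0.56359c, γ = (1 − 0.317634)^(−1/2) = 1.2106.
The clock on craft A records proper time, so ship B measures Δt = γΔτ = 1.2106 × 341 = 413 minutes.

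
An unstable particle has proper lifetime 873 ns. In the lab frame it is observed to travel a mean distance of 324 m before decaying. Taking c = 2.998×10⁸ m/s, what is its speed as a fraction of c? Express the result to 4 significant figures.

Let x = d/(cτ) = 324.0 m / (2.998×10⁸ m/s × 8.730×10^-7 s) = 1.2379. Since d = βγcτ, x = βγ = β/√(1−β²).
Solving: β² = x²/(1+x²) = 1.5324/2.5324 = 0.605118, so β = 0.7779.

0.7779c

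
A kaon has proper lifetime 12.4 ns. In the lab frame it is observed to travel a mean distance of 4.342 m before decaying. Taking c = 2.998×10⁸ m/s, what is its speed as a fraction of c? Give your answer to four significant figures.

0.7596c

d = βγcτ ⇒ βγ = d/(cτ) = 4.342 m / (3.71752 m) = 1.168.
β = (βγ)/√(1+(βγ)²) = 1.168/√2.36422 = 0.7596.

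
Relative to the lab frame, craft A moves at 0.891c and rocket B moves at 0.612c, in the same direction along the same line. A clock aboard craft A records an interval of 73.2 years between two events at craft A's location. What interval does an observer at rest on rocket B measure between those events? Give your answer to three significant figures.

92.7 years

Transform craft A's velocity into rocket B's frame: (0.891 − 0.612)/(1 − 0.891·0.612) = 0.279/0.454708, so the relative speed is 0.61358c.
γ for this relative speed: γ = 1/√(1 − 0.37648) = 1.2664.
Craft A's interval is proper; time dilation gives Δt_B = γΔτ = 1.2664 × 73.2 years = 92.7 years.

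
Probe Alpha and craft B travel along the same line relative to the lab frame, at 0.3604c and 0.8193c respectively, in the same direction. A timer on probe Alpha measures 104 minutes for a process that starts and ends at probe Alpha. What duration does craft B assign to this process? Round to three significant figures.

The velocity of probe Alpha relative to craft B is (0.3604 − 0.8193)c / (1 − 0.3604×0.8193) = −0.65118c; relative speed 0.65118c.
γ for this relative speed: γ = 1/√(1 − 0.424035) = 1.3177.
Probe Alpha's interval is proper; time dilation gives Δt_B = γΔτ = 1.3177 × 104 minutes = 137 minutes.

137 minutes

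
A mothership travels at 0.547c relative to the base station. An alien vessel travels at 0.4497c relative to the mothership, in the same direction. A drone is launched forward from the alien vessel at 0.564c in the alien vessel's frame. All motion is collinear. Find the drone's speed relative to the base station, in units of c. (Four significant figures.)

First combine the drone and alien vessel (S''→S'): u₁ = (0.564 + 0.4497)/(1 + 0.564×0.4497) = 1.0137/1.2536308 = 0.80861.
Then combine with the mothership (S'→S): u = (0.80861 + 0.547)/(1 + 0.80861×0.547) = 1.35561/1.44230967 = 0.93989.

0.9399c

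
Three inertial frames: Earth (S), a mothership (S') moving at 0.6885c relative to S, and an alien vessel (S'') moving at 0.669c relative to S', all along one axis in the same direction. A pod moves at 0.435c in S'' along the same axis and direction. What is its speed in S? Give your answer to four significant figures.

0.9716c

First combine the pod and alien vessel (S''→S'): u₁ = (0.435 + 0.669)/(1 + 0.435×0.669) = 1.104/1.291015 = 0.85514.
Then combine with the mothership (S'→S): u = (0.85514 + 0.6885)/(1 + 0.85514×0.6885) = 1.54364/1.58876389 = 0.9716.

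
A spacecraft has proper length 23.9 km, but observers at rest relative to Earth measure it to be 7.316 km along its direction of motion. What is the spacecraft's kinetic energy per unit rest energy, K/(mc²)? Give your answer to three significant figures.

From L = L₀/γ: γ = 23.9/7.316 = 3.26681.
K/(mc²) = γ − 1 = 3.26681 − 1 = 2.27.

2.27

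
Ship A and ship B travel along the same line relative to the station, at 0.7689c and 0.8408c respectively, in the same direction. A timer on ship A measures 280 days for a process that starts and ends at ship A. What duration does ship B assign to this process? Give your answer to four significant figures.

286.0 days

The velocity of ship A relative to ship B is (0.7689 − 0.8408)c / (1 − 0.7689×0.8408) = −0.20339c; relative speed 0.20339c.
γ for this relative speed: γ = 1/√(1 − 0.0413675) = 1.0213.
The clock on ship A records proper time, so ship B measures Δt = γΔτ = 1.0213 × 280 = 286.0 days.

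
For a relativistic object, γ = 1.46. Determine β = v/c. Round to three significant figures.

0.729

β = √(1 − 1/γ²) = √(1 − 1/2.1316) = √0.530869 = 0.729.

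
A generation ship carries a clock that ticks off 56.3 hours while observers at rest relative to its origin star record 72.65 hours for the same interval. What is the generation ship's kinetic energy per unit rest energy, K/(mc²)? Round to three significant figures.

The time-dilation ratio gives γ = 72.65/56.3 = 1.29041.
Since K = (γ−1)mc², K/(mc²) = 1.29041 − 1 = 0.290.

0.290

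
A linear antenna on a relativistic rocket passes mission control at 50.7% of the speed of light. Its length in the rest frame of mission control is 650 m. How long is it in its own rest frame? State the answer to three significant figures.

754 m

With β = 0.507, γ = 1/√(1 − 0.507²) = 1/√0.742951 = 1.1602.
Proper length: L₀ = γ·L = 1.1602 × 650 = 754 m.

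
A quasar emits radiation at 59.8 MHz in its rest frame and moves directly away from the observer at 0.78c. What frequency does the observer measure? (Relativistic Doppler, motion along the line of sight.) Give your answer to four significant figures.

Relativistic Doppler (source moving away): f_obs = f_src · √((1−β)/(1+β)).
With β = 0.78: factor = √(0.22/1.78) = 0.35156.
f_obs = 59.8 × 0.35156 = 21.02 MHz.

21.02 MHz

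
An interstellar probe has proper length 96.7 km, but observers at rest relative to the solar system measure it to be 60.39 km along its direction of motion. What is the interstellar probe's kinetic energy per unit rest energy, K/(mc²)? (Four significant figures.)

From L = L₀/γ: γ = 96.7/60.39 = 1.60126.
Since K = (γ−1)mc², K/(mc²) = 1.60126 − 1 = 0.6013.

0.6013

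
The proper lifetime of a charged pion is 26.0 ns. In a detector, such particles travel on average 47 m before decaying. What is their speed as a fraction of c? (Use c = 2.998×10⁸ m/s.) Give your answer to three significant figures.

Let x = d/(cτ) = 47.00 m / (2.998×10⁸ m/s × 2.600×10^-8 s) = 6.0297. Since d = βγcτ, x = βγ = β/√(1−β²).
Solving: β² = x²/(1+x²) = 36.3573/37.3573 = 0.973231, so β = 0.987.

0.987c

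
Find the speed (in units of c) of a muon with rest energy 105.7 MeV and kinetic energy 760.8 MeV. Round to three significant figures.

γ = 1 + K/(mc²) = 1 + 760.8/105.7 = 8.1977.
β = √(1 − 1/γ²) = √(1 − 0.0148804) = √0.9851196 = 0.993.

0.993c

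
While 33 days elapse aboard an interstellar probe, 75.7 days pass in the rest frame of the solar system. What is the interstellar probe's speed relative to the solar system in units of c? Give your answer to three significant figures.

0.900c

γ = Δt/Δτ = 75.7/33 = 2.2939.
β = √(1 − 1/γ²) = √(1 − 0.190043) = √0.809957 = 0.900.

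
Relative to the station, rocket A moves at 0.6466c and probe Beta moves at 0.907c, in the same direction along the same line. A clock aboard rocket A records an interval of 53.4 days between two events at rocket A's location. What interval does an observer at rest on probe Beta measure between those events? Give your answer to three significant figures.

68.7 days

Speed of rocket A in probe Beta's frame: u = (v_A − v_B)/(1 − v_A v_B/c²) = (0.6466 − 0.907)/(1 − 0.6466×0.907) = −0.2604/0.4135338 = −0.62969; |u| = 0.62969c.
At |u| = 0.62969c, γ = (1 − 0.396509)^(−1/2) = 1.2873.
Rocket A's interval is proper; time dilation gives Δt_B = γΔτ = 1.2873 × 53.4 days = 68.7 days.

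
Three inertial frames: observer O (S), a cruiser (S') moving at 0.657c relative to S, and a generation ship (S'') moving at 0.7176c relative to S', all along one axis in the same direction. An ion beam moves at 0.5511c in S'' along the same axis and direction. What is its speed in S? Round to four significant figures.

0.9805c

First combine the ion beam and generation ship (S''→S'): u₁ = (0.5511 + 0.7176)/(1 + 0.5511×0.7176) = 1.2687/1.39546936 = 0.90916.
Then combine with the cruiser (S'→S): u = (0.90916 + 0.657)/(1 + 0.90916×0.657) = 1.56616/1.59731812 = 0.98049.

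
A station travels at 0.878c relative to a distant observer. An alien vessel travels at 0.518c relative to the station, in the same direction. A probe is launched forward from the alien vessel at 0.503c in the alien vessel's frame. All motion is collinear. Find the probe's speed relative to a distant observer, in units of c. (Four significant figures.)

0.9865c

Apply u = (u'+v)/(1+u'v) twice. Probe in the station frame: (0.503+0.518)/(1+0.503·0.518) = 1.021/1.260554 = 0.80996c.
That velocity, transformed to the rest frame of a distant observer: (0.80996+0.878)/(1+0.80996·0.878) = 1.68796/1.71114488 = 0.98645c.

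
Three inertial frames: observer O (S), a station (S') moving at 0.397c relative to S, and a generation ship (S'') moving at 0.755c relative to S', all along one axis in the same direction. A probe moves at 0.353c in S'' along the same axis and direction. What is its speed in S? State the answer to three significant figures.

Apply u = (u'+v)/(1+u'v) twice. Probe in the station frame: (0.353+0.755)/(1+0.353·0.755) = 1.108/1.266515 = 0.87484c.
That velocity, transformed to the rest frame of observer O: (0.87484+0.397)/(1+0.87484·0.397) = 1.27184/1.34731148 = 0.94398c.

0.944c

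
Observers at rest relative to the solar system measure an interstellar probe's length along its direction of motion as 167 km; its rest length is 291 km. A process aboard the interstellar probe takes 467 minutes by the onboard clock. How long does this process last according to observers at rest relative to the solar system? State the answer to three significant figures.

γ = L₀/L = 291/167 = 1.74251.
The same γ dilates the second interval: 1.74251 × 467 minutes = 814 minutes.

814 minutes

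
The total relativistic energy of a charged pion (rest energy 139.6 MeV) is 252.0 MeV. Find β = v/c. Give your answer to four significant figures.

Total energy E = γmc² gives γ = 252.0/139.6 = 1.8052.
Hence β = √(1 − 1/γ²) = √(1 − 0.306866) = √0.693134 = 0.8325.

0.8325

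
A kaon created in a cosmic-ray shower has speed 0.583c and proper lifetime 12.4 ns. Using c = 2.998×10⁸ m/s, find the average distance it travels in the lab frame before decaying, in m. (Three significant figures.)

γ = 1/√(1 − β²) = 1/√(1 − 0.339889) = 1/√0.660111 = 1/0.812472 = 1.2308.
Lab-frame lifetime: Δt = γτ = 1.2308 × 12.4 ns = 15.262 ns.
Distance: d = vΔt = 0.583 × 2.998×10⁸ m/s × 1.5262×10^-8 s = 2.67 m.

2.67 m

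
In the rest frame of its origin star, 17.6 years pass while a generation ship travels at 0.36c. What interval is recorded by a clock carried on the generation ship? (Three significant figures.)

γ = 1/√(1 − β²) = 1/√(1 − 0.1296) = 1/√0.8704 = 1/0.932952 = 1.0719.
The moving clock records proper time: Δτ = Δt/γ = 17.6/1.0719 = 16.4 years.

16.4 years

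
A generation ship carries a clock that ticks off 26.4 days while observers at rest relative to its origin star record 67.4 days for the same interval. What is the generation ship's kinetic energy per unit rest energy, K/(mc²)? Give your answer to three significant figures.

1.55

γ = Δt/Δτ = 67.4/26.4 = 2.55303.
K/(mc²) = γ − 1 = 2.55303 − 1 = 1.55.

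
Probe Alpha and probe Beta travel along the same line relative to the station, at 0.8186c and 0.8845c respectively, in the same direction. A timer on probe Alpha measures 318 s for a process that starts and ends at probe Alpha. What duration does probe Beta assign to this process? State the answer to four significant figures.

The velocity of probe Alpha relative to probe Beta is (0.8186 − 0.8845)c / (1 − 0.8186×0.8845) = −0.23881c; relative speed 0.23881c.
At |u| = 0.23881c, γ = (1 − 0.0570302)^(−1/2) = 1.0298.
The clock on probe Alpha records proper time, so probe Beta measures Δt = γΔτ = 1.0298 × 318 = 327.5 s.

327.5 s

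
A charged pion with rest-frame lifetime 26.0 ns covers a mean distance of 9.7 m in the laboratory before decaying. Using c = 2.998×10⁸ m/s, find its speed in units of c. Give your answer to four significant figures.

d = βγcτ ⇒ βγ = d/(cτ) = 9.700 m / (7.7948 m) = 1.2444.
β = (βγ)/√(1+(βγ)²) = 1.2444/√2.54853 = 0.7795.

0.7795c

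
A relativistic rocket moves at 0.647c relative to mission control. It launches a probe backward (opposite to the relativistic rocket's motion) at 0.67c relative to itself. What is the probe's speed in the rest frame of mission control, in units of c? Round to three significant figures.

0.0406c

In units of c, u = (u' + v)/(1 + u'v) with u' = −0.67 and v = 0.647.
Numerator: −0.67 + 0.647 = −0.023. Denominator: 1 + (−0.67)(0.647) = 0.56651.
u = −0.023/0.56651 = −0.040599, so the speed is 0.0406c.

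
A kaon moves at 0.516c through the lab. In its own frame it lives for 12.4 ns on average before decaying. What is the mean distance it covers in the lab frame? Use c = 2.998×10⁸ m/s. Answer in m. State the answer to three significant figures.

2.24 m

γ = 1/√(1 − β²) = 1/√(1 − 0.266256) = 1/√0.733744 = 1/0.856589 = 1.1674.
Lab-frame lifetime: Δt = γτ = 1.1674 × 12.4 ns = 14.476 ns.
Distance: d = vΔt = 0.516 × 2.998×10⁸ m/s × 1.4476×10^-8 s = 2.24 m.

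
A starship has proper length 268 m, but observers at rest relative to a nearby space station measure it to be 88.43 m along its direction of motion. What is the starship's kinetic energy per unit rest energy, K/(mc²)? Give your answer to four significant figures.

2.031

Length contraction gives γ = L₀/L = 268/88.43 = 3.03065.
Since K = (γ−1)mc², K/(mc²) = 3.03065 − 1 = 2.031.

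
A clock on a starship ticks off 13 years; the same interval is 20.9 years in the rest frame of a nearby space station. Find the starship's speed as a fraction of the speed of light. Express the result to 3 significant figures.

γ = Δt/Δτ = 20.9/13 = 1.6077.
β = √(1 − 1/γ²) = √(1 − 0.386892) = √0.613108 = 0.783.

0.783c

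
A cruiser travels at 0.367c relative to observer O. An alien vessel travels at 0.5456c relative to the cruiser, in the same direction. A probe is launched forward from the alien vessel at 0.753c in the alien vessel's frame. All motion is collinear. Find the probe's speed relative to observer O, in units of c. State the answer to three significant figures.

Apply u = (u'+v)/(1+u'v) twice. Probe in the cruiser frame: (0.753+0.5456)/(1+0.753·0.5456) = 1.2986/1.4108368 = 0.92045c.
That velocity, transformed to the rest frame of observer O: (0.92045+0.367)/(1+0.92045·0.367) = 1.28745/1.33780515 = 0.96236c.

0.962c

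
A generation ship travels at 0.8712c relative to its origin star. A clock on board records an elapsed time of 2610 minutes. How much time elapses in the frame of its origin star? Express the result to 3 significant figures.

5320 minutes

With β = 0.8712, γ = 1/√(1 − 0.8712²) = 1/√0.24101056 = 2.037.
Time dilation: Δt = γ·Δτ = 2.037 × 2610 = 5320 minutes.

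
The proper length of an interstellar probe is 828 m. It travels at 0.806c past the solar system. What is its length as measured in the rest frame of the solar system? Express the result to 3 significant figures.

490 m

γ = 1/√(1 − β²) = 1/√(1 − 0.649636) = 1/√0.350364 = 1/0.591916 = 1.6894.
Length contraction: L = L₀/γ = 828/1.6894 = 490 m.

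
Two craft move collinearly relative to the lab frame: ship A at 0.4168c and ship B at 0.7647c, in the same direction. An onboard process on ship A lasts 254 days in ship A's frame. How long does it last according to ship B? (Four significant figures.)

The velocity of ship A relative to ship B is (0.4168 − 0.7647)c / (1 − 0.4168×0.7647) = −0.51066c; relative speed 0.51066c.
At |u| = 0.51066c, γ = (1 − 0.260774)^(−1/2) = 1.1631.
Ship A's interval is proper; time dilation gives Δt_B = γΔτ = 1.1631 × 254 days = 295.4 days.

295.4 days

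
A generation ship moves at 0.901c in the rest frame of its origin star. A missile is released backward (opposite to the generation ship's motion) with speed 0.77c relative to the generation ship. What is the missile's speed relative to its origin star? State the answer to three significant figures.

0.428c

Relativistic velocity addition: u = (u' + v)/(1 + u'v/c²), with u' = −0.77c and v = 0.901c.
Numerator: −0.77 + 0.901 = 0.131. Denominator: 1 + (−0.77)(0.901) = 0.30623.
u = 0.131/0.30623 = 0.42778, so the speed is 0.428c.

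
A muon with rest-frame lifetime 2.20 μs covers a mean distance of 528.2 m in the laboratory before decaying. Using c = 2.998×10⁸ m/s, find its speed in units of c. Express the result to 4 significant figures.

d = βγcτ ⇒ βγ = d/(cτ) = 528.2 m / (659.56 m) = 0.80084.
β = (βγ)/√(1+(βγ)²) = 0.80084/√1.641345 = 0.6251.

0.6251c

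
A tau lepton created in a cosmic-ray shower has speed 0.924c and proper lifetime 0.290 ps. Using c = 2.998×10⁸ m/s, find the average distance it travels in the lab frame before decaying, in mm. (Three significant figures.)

0.210 mm

With β = 0.924, γ = 1/√(1 − 0.924²) = 1/√0.146224 = 2.6151.
Lab-frame lifetime: Δt = γτ = 2.6151 × 0.290 ps = 0.75838 ps.
Distance: d = vΔt = 0.924 × 2.998×10⁸ m/s × 7.5838×10^-13 s = 2.10×10^-4 m = 0.210 mm.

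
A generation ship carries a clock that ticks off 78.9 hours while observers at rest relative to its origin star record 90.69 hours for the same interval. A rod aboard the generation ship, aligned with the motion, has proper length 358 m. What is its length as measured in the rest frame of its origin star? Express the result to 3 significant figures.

311 m

γ = Δt/Δτ = 90.69/78.9 = 1.14943.
The rod contracts by the same γ: 358 m / 1.14943 = 311 m.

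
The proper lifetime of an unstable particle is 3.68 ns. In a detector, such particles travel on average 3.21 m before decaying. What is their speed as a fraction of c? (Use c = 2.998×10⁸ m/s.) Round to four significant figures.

Let x = d/(cτ) = 3.210 m / (2.998×10⁸ m/s × 3.680×10^-9 s) = 2.9095. Since d = βγcτ, x = βγ = β/√(1−β²).
Solving: β² = x²/(1+x²) = 8.46519/9.46519 = 0.89435, so β = 0.9457.

0.9457c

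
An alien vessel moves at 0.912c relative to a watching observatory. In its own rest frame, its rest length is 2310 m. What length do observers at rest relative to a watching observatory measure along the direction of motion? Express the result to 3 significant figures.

948 m

β² = 0.831744, so γ = 1/√0.168256 = 2.4379.
Length contraction: L = L₀/γ = 2310/2.4379 = 948 m.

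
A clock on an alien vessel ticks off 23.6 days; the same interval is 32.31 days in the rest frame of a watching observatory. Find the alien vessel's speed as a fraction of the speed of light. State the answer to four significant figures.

γ = Δt/Δτ = 32.31/23.6 = 1.3691.
β = √(1 − 1/γ²) = √(1 − 0.533494) = √0.466506 = 0.6830.

0.6830c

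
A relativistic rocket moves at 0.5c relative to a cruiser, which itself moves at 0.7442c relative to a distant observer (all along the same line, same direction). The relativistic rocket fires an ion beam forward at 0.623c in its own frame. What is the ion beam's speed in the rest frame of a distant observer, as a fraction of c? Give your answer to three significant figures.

0.978c

Apply u = (u'+v)/(1+u'v) twice. Ion beam in the cruiser frame: (0.623+0.5)/(1+0.623·0.5) = 1.123/1.3115 = 0.85627c.
That velocity, transformed to the rest frame of a distant observer: (0.85627+0.7442)/(1+0.85627·0.7442) = 1.60047/1.637236134 = 0.97754c.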